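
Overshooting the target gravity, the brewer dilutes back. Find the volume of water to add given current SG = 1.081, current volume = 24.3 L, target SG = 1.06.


V_water = V·((SG_curr − 1)/(SG_target − 1) − 1)
V_water = 24.3·((1.081 − 1)/(1.06 − 1) − 1)

8.5050 L


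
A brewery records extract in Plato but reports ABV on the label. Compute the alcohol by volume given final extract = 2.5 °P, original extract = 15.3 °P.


SG = 259/(259 − P);  ABV = (OG − FG)·131.25
OG = 259/(259 − 15.3) = 1.0628
FG = 259/(259 − 2.5) = 1.0097
ABV = (1.0628 − 1.0097)·131.25

6.9609 % ABV


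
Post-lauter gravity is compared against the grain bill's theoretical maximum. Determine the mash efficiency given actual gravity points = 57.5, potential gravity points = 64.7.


efficiency = actual / potential × 100
efficiency = 57.5 / 64.7 × 100

88.8717 %


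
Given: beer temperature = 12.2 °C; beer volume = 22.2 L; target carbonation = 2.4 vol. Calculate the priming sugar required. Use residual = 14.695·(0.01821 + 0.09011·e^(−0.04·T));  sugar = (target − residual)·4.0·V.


residual = 14.695·(0.01821 + 0.09011·e^(−0.04·12.2)) = 1.0804
sugar = (2.4 − 1.0804)·4.0·22.2

117.1770 g


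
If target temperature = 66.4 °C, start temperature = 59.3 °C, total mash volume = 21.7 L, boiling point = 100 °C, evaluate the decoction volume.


V_dec = V_total·(T_target − T_start)/(T_boil − T_start)
V_dec = 21.7·(66.4 − 59.3)/(100 − 59.3)

3.7855 L


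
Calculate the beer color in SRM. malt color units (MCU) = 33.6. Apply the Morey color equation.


SRM = 1.4922 · MCU^0.6859
SRM = 1.4922 · 33.6^0.6859

16.6243 SRM


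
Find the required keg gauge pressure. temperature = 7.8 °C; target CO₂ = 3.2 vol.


psi = vols/(0.01821 + 0.09011·e^(−0.04·T)) − 14.695
psi = 3.2/(0.01821 + 0.09011·e^(−0.04·7.8)) − 14.695

23.3238 psi


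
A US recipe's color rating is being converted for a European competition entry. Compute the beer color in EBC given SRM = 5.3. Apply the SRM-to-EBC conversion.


EBC = SRM · 1.97
EBC = 5.3 · 1.97

10.4410 EBC


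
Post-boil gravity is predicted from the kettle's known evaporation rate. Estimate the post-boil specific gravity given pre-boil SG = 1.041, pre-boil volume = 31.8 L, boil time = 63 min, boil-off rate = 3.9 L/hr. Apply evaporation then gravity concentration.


V_post = V_pre − rate·(t/60);  SG_post = 1 + (SG_pre−1)·V_pre/V_post
V_post = 31.8 − 3.9·(63/60) = 27.7050
SG_post = 1 + (1.041 − 1)·31.8/27.7050

1.0471


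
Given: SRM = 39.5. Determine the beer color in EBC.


EBC = SRM · 1.97
EBC = 39.5 · 1.97

77.8150 EBC


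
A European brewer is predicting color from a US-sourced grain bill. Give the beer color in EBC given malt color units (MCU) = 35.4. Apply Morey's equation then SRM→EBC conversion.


SRM = 1.4922·MCU^0.6859;  EBC = SRM·1.97
SRM = 1.4922·35.4^0.6859 = 17.2301
EBC = 17.2301·1.97

33.9433 EBC


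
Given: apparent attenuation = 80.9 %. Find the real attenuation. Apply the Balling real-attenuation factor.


RA = AA · 0.8192
RA = 80.9 · 0.8192

66.2733 %


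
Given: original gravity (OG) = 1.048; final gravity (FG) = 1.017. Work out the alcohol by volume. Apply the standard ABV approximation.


ABV = (OG − FG) · 131.25
ABV = (1.048 − 1.017) · 131.25

4.0688 % ABV


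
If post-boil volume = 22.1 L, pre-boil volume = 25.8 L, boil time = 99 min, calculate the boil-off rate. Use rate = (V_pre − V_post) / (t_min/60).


rate = (25.8 − 22.1) / (99/60)

2.2424 L/hr


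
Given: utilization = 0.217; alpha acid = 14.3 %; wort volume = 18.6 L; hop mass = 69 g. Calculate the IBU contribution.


IBU = (α/100)·mass·U·1000 / V
IBU = (14.3/100)·69·0.217·1000 / 18.6

115.1150 IBU


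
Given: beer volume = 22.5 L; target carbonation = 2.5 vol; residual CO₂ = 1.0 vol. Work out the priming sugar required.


sugar = (target − residual)·4.0·V
sugar = (2.5 − 1.0)·4.0·22.5

135.0000 g


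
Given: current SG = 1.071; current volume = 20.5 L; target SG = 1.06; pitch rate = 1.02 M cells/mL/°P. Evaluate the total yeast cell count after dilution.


V_w = V·((SG_c−1)/(SG_t−1)−1);  °P = 259 − 259/SG_t;  cells = rate·(V+V_w)·°P
V_w = 20.5·((1.071−1)/(1.06−1)−1) = 3.7583
V_final = 20.5 + 3.7583 = 24.2583
°P = 259 − 259/1.06 = 14.6604
cells = 1.02·24.2583·14.6604

362.7490 billion cells


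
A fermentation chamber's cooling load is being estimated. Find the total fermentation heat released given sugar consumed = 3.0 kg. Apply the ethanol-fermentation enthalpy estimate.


Q = m_sugar · 590 kJ/kg
Q = 3.0 · 590

1770.0000 kJ


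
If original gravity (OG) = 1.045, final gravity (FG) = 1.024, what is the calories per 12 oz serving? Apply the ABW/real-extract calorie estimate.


ABW = (OG−FG)·131.25·0.79/FG;  °P = 259 − 259/SG (for OG→OE and FG→AE);  RE = 0.1808·OE + 0.8192·AE;  Cal = (6.9·ABW + 4·(RE−0.1))·FG·3.55
ABW = (1.045 − 1.024)·131.25·0.79/1.024 = 2.1264
OE = 259 − 259/1.045 = 11.1531 °P
AE = 259 − 259/1.024 = 6.0703 °P
RE = 0.1808·11.1531 + 0.8192·6.0703 = 6.9893 °P
Cal = (6.9·2.1264 + 4·(6.9893−0.1))·1.024·3.55

153.5120 kcal


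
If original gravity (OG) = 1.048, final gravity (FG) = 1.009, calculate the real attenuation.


AA = (OG−FG)/(OG−1)·100;  RA = AA·0.8192
AA = (1.048 − 1.009)/(1.048 − 1)·100 = 81.2500
RA = 81.2500·0.8192

66.5600 %


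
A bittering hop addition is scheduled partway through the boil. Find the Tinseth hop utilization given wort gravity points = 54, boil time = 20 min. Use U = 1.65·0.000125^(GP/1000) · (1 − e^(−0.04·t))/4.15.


bigness = 1.65·0.000125^(54/1000) = 1.0156
boil_factor = (1 − e^(−0.04·20))/4.15 = 0.1327
U = 1.0156 · 0.1327

0.1348


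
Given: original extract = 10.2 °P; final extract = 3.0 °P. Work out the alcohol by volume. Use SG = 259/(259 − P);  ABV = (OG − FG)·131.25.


OG = 259/(259 − 10.2) = 1.0410
FG = 259/(259 − 3.0) = 1.0117
ABV = (1.0410 − 1.0117)·131.25

3.8427 % ABV


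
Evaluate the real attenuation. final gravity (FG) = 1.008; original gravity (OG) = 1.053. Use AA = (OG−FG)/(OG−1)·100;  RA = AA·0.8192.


AA = (1.053 − 1.008)/(1.053 − 1)·100 = 84.9057
RA = 84.9057·0.8192

69.5547 %


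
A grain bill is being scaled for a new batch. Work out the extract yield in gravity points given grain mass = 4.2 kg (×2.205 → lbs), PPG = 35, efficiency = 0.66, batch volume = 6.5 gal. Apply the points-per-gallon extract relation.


points = lbs × PPG × eff / vol
lbs = 4.2 × 2.205 = 9.2610
points = 9.2610 × 35 × 0.66 / 6.5

32.9122 points


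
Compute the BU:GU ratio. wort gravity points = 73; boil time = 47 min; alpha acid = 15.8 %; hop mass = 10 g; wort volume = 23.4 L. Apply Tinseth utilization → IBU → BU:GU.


U = 1.65·0.000125^(GP/1000)·(1−e^(−0.04t))/4.15;  IBU = (α/100)·m·U·1000/V;  BU:GU = IBU/GP
U = 1.65·0.000125^(73/1000)·(1−e^(−0.04·47))/4.15 = 0.1748
IBU = (15.8/100)·10·0.1748·1000/23.4 = 11.8044
BU:GU = 11.8044/73

0.1617


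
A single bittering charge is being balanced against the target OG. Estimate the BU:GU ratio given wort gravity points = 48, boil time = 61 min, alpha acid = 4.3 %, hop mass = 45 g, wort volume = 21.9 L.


U = 1.65·0.000125^(GP/1000)·(1−e^(−0.04t))/4.15;  IBU = (α/100)·m·U·1000/V;  BU:GU = IBU/GP
U = 1.65·0.000125^(48/1000)·(1−e^(−0.04·61))/4.15 = 0.2358
IBU = (4.3/100)·45·0.2358·1000/21.9 = 20.8314
BU:GU = 20.8314/48

0.4340


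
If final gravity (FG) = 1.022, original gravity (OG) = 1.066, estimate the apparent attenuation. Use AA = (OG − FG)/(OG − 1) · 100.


AA = (1.066 − 1.022)/(1.066 − 1) · 100

66.6667 %


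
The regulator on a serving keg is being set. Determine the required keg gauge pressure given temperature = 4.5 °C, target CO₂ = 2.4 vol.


psi = vols/(0.01821 + 0.09011·e^(−0.04·T)) − 14.695
psi = 2.4/(0.01821 + 0.09011·e^(−0.04·4.5)) − 14.695

10.9800 psi


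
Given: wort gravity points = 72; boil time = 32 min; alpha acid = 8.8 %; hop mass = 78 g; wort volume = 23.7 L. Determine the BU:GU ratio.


U = 1.65·0.000125^(GP/1000)·(1−e^(−0.04t))/4.15;  IBU = (α/100)·m·U·1000/V;  BU:GU = IBU/GP
U = 1.65·0.000125^(72/1000)·(1−e^(−0.04·32))/4.15 = 0.1503
IBU = (8.8/100)·78·0.1503·1000/23.7 = 43.5268
BU:GU = 43.5268/72

0.6045


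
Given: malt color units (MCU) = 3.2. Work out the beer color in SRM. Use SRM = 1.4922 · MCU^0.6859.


SRM = 1.4922 · 3.2^0.6859

3.3137 SRM


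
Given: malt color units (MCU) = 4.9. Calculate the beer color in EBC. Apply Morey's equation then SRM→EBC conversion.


SRM = 1.4922·MCU^0.6859;  EBC = SRM·1.97
SRM = 1.4922·4.9^0.6859 = 4.4385
EBC = 4.4385·1.97

8.7438 EBC


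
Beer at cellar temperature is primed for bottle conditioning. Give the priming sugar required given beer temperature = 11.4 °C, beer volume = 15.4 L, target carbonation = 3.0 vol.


residual = 14.695·(0.01821 + 0.09011·e^(−0.04·T));  sugar = (target − residual)·4.0·V
residual = 14.695·(0.01821 + 0.09011·e^(−0.04·11.4)) = 1.1069
sugar = (3.0 − 1.1069)·4.0·15.4

116.6167 g


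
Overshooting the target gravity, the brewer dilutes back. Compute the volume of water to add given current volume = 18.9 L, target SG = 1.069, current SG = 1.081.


V_water = V·((SG_curr − 1)/(SG_target − 1) − 1)
V_water = 18.9·((1.081 − 1)/(1.069 − 1) − 1)

3.2870 L


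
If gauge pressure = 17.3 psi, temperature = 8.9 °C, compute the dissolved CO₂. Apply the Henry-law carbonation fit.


vols = (P + 14.695)·(0.01821 + 0.09011·e^(−0.04·T))
vols = (17.3 + 14.695)·(0.01821 + 0.09011·e^(−0.04·8.9))

2.6021 volumes


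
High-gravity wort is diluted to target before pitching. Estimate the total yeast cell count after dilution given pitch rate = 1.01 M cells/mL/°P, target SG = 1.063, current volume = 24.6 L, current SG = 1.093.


V_w = V·((SG_c−1)/(SG_t−1)−1);  °P = 259 − 259/SG_t;  cells = rate·(V+V_w)·°P
V_w = 24.6·((1.093−1)/(1.063−1)−1) = 11.7143
V_final = 24.6 + 11.7143 = 36.3143
°P = 259 − 259/1.063 = 15.3500
cells = 1.01·36.3143·15.3500

562.9968 billion cells


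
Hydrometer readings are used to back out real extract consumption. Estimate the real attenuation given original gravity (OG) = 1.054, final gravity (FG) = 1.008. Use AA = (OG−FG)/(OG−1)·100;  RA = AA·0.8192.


AA = (1.054 − 1.008)/(1.054 − 1)·100 = 85.1852
RA = 85.1852·0.8192

69.7837 %


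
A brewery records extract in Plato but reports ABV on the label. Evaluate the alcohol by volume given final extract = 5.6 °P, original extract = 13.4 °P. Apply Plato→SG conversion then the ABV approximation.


SG = 259/(259 − P);  ABV = (OG − FG)·131.25
OG = 259/(259 − 13.4) = 1.0546
FG = 259/(259 − 5.6) = 1.0221
ABV = (1.0546 − 1.0221)·131.25

4.2605 % ABV


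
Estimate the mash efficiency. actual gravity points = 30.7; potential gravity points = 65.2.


efficiency = actual / potential × 100
efficiency = 30.7 / 65.2 × 100

47.0859 %


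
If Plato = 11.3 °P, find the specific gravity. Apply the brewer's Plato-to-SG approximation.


SG = 259/(259 − P)
SG = 259/(259 − 11.3)

1.0456


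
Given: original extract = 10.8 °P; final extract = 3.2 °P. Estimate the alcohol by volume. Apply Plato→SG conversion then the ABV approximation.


SG = 259/(259 − P);  ABV = (OG − FG)·131.25
OG = 259/(259 − 10.8) = 1.0435
FG = 259/(259 − 3.2) = 1.0125
ABV = (1.0435 − 1.0125)·131.25

4.0692 % ABV


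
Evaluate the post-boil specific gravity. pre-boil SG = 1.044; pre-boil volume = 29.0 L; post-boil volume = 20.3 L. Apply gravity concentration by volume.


SG_post = 1 + (SG_pre − 1)·V_pre/V_post
pts_pre = (1.044 − 1)·1000 = 44.0000
pts_post = 44.0000·29.0/20.3 = 62.8571
SG_post = 1 + 62.8571/1000

1.0629


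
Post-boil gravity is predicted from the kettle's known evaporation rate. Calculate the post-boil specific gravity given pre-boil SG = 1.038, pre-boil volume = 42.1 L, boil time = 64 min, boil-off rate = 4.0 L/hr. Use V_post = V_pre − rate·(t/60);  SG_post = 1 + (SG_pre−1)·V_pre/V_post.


V_post = 42.1 − 4.0·(64/60) = 37.8333
SG_post = 1 + (1.038 − 1)·42.1/37.8333

1.0423


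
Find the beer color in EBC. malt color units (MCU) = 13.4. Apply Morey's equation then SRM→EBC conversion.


SRM = 1.4922·MCU^0.6859;  EBC = SRM·1.97
SRM = 1.4922·13.4^0.6859 = 8.8493
EBC = 8.8493·1.97

17.4331 EBC


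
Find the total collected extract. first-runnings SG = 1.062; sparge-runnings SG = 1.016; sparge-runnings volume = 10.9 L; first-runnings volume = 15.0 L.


total = Σ (SG_i − 1)·1000·V_i
first = (1.062 − 1)·1000·15.0 = 930.0000
sparge = (1.016 − 1)·1000·10.9 = 174.4000
total = 930.0000 + 174.4000

1104.4000 gravity·L


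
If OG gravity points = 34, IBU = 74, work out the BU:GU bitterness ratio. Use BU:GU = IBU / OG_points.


BU:GU = 74 / 34

2.1765


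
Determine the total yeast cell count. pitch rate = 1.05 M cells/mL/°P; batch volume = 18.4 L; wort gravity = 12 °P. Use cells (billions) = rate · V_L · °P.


cells = 1.05 · 18.4 · 12

231.8400 billion cells


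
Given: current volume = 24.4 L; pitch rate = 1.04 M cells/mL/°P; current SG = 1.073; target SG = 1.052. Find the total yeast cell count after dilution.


V_w = V·((SG_c−1)/(SG_t−1)−1);  °P = 259 − 259/SG_t;  cells = rate·(V+V_w)·°P
V_w = 24.4·((1.073−1)/(1.052−1)−1) = 9.8538
V_final = 24.4 + 9.8538 = 34.2538
°P = 259 − 259/1.052 = 12.8023
cells = 1.04·34.2538·12.8023

456.0685 billion cells


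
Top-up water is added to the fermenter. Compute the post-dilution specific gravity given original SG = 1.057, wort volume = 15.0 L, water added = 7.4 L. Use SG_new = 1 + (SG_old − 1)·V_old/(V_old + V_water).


pts = (1.057 − 1)·1000·15.0/(15.0 + 7.4) = 38.1696
SG_new = 1 + 38.1696/1000

1.0382


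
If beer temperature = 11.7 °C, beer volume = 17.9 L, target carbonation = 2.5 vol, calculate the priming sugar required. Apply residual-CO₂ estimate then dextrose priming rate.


residual = 14.695·(0.01821 + 0.09011·e^(−0.04·T));  sugar = (target − residual)·4.0·V
residual = 14.695·(0.01821 + 0.09011·e^(−0.04·11.7)) = 1.0969
sugar = (2.5 − 1.0969)·4.0·17.9

100.4648 g


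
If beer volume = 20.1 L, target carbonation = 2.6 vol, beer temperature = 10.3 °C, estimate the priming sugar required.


residual = 14.695·(0.01821 + 0.09011·e^(−0.04·T));  sugar = (target − residual)·4.0·V
residual = 14.695·(0.01821 + 0.09011·e^(−0.04·10.3)) = 1.1446
sugar = (2.6 − 1.1446)·4.0·20.1

117.0123 g


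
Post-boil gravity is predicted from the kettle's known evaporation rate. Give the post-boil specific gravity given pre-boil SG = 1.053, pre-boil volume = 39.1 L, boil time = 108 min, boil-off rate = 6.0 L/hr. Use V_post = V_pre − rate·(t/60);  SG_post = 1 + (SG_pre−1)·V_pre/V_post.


V_post = 39.1 − 6.0·(108/60) = 28.3000
SG_post = 1 + (1.053 − 1)·39.1/28.3000

1.0732


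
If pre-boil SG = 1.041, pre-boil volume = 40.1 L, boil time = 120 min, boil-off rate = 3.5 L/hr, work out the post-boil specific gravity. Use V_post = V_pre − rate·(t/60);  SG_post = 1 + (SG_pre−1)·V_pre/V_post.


V_post = 40.1 − 3.5·(120/60) = 33.1000
SG_post = 1 + (1.041 − 1)·40.1/33.1000

1.0497


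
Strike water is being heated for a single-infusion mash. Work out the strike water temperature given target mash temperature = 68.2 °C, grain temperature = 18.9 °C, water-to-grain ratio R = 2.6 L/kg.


T_strike = (0.41/R)·(T_mash − T_grain) + T_mash
T_strike = (0.41/2.6)·(68.2 − 18.9) + 68.2

75.9742 °C


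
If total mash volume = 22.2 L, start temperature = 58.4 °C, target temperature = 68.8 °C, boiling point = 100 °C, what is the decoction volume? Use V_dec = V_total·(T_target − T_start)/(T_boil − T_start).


V_dec = 22.2·(68.8 − 58.4)/(100 − 58.4)

5.5500 L


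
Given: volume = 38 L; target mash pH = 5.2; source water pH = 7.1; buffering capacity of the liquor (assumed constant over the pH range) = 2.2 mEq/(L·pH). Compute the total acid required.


acid = buffering capacity · (pH_source − pH_target) · V
acid = 2.2 · (7.1 − 5.2) · 38

158.8400 mEq


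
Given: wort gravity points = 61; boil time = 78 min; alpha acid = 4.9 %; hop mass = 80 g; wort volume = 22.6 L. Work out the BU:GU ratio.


U = 1.65·0.000125^(GP/1000)·(1−e^(−0.04t))/4.15;  IBU = (α/100)·m·U·1000/V;  BU:GU = IBU/GP
U = 1.65·0.000125^(61/1000)·(1−e^(−0.04·78))/4.15 = 0.2197
IBU = (4.9/100)·80·0.2197·1000/22.6 = 38.0988
BU:GU = 38.0988/61

0.6246


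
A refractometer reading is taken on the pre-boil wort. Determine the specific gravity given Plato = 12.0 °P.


SG = 259/(259 − P)
SG = 259/(259 − 12.0)

1.0486


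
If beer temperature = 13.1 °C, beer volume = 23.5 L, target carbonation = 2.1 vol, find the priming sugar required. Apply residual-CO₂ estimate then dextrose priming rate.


residual = 14.695·(0.01821 + 0.09011·e^(−0.04·T));  sugar = (target − residual)·4.0·V
residual = 14.695·(0.01821 + 0.09011·e^(−0.04·13.1)) = 1.0517
sugar = (2.1 − 1.0517)·4.0·23.5

98.5404 g


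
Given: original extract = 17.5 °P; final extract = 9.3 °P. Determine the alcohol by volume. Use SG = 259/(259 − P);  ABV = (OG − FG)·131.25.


OG = 259/(259 − 17.5) = 1.0725
FG = 259/(259 − 9.3) = 1.0372
ABV = (1.0725 − 1.0372)·131.25

4.6225 % ABV


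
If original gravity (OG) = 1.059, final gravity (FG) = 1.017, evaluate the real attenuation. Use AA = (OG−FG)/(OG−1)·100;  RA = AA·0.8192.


AA = (1.059 − 1.017)/(1.059 − 1)·100 = 71.1864
RA = 71.1864·0.8192

58.3159 %


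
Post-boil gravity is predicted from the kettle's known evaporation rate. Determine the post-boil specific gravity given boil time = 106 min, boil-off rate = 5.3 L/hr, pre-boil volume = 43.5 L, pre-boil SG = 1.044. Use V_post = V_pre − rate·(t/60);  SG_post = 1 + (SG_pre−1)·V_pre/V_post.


V_post = 43.5 − 5.3·(106/60) = 34.1367
SG_post = 1 + (1.044 − 1)·43.5/34.1367

1.0561


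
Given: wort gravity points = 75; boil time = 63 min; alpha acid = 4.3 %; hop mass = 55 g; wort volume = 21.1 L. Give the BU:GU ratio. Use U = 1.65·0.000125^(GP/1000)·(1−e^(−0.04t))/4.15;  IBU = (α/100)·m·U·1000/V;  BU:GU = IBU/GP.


U = 1.65·0.000125^(75/1000)·(1−e^(−0.04·63))/4.15 = 0.1863
IBU = (4.3/100)·55·0.1863·1000/21.1 = 20.8845
BU:GU = 20.8845/75

0.2785


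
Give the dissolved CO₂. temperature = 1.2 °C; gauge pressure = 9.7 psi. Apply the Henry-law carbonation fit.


vols = (P + 14.695)·(0.01821 + 0.09011·e^(−0.04·T))
vols = (9.7 + 14.695)·(0.01821 + 0.09011·e^(−0.04·1.2))

2.5394 volumes


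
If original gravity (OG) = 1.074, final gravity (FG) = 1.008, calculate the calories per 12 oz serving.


ABW = (OG−FG)·131.25·0.79/FG;  °P = 259 − 259/SG (for OG→OE and FG→AE);  RE = 0.1808·OE + 0.8192·AE;  Cal = (6.9·ABW + 4·(RE−0.1))·FG·3.55
ABW = (1.074 − 1.008)·131.25·0.79/1.008 = 6.7891
OE = 259 − 259/1.074 = 17.8454 °P
AE = 259 − 259/1.008 = 2.0556 °P
RE = 0.1808·17.8454 + 0.8192·2.0556 = 4.9104 °P
Cal = (6.9·6.7891 + 4·(4.9104−0.1))·1.008·3.55

236.4821 kcal


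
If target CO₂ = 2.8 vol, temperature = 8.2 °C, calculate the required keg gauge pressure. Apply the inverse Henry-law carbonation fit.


psi = vols/(0.01821 + 0.09011·e^(−0.04·T)) − 14.695
psi = 2.8/(0.01821 + 0.09011·e^(−0.04·8.2)) − 14.695

18.9905 psi


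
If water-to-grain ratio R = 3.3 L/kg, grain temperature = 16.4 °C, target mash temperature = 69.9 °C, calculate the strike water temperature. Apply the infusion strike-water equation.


T_strike = (0.41/R)·(T_mash − T_grain) + T_mash
T_strike = (0.41/3.3)·(69.9 − 16.4) + 69.9

76.5470 °C


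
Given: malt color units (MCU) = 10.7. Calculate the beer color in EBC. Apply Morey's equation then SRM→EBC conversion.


SRM = 1.4922·MCU^0.6859;  EBC = SRM·1.97
SRM = 1.4922·10.7^0.6859 = 7.5837
EBC = 7.5837·1.97

14.9399 EBC


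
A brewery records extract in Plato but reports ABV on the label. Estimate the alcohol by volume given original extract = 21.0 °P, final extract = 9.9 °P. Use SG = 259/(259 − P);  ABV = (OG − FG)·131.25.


OG = 259/(259 − 21.0) = 1.0882
FG = 259/(259 − 9.9) = 1.0397
ABV = (1.0882 − 1.0397)·131.25

6.3646 % ABV


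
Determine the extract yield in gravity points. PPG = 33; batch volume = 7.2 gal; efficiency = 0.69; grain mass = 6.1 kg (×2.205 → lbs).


points = lbs × PPG × eff / vol
lbs = 6.1 × 2.205 = 13.4505
points = 13.4505 × 33 × 0.69 / 7.2

42.5372 points


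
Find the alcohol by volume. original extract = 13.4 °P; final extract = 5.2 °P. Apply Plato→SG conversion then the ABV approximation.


SG = 259/(259 − P);  ABV = (OG − FG)·131.25
OG = 259/(259 − 13.4) = 1.0546
FG = 259/(259 − 5.2) = 1.0205
ABV = (1.0546 − 1.0205)·131.25

4.4719 % ABV


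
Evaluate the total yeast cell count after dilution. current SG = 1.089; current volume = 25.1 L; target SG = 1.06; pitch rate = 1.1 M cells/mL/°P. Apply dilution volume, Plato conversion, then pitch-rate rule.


V_w = V·((SG_c−1)/(SG_t−1)−1);  °P = 259 − 259/SG_t;  cells = rate·(V+V_w)·°P
V_w = 25.1·((1.089−1)/(1.06−1)−1) = 12.1317
V_final = 25.1 + 12.1317 = 37.2317
°P = 259 − 259/1.06 = 14.6604
cells = 1.1·37.2317·14.6604

600.4133 billion cells


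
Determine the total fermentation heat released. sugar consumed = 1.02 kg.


Q = m_sugar · 590 kJ/kg
Q = 1.02 · 590

601.8000 kJ


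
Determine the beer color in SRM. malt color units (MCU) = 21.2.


SRM = 1.4922 · MCU^0.6859
SRM = 1.4922 · 21.2^0.6859

12.1216 SRM


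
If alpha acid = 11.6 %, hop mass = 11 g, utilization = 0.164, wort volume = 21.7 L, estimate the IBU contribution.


IBU = (α/100)·mass·U·1000 / V
IBU = (11.6/100)·11·0.164·1000 / 21.7

9.6435 IBU


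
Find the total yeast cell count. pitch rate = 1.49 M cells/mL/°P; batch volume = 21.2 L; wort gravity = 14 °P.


cells (billions) = rate · V_L · °P
cells = 1.49 · 21.2 · 14

442.2320 billion cells


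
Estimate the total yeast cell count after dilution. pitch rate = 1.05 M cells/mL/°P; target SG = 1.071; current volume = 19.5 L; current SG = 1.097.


V_w = V·((SG_c−1)/(SG_t−1)−1);  °P = 259 − 259/SG_t;  cells = rate·(V+V_w)·°P
V_w = 19.5·((1.097−1)/(1.071−1)−1) = 7.1408
V_final = 19.5 + 7.1408 = 26.6408
°P = 259 − 259/1.071 = 17.1699
cells = 1.05·26.6408·17.1699

480.2926 billion cells


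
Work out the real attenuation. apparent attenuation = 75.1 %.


RA = AA · 0.8192
RA = 75.1 · 0.8192

61.5219 %


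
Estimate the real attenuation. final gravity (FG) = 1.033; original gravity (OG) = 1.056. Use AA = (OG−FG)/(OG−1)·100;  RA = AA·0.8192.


AA = (1.056 − 1.033)/(1.056 − 1)·100 = 41.0714
RA = 41.0714·0.8192

33.6457 %


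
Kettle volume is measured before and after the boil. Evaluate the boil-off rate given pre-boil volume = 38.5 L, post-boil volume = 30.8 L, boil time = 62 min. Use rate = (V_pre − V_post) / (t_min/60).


rate = (38.5 − 30.8) / (62/60)

7.4516 L/hr


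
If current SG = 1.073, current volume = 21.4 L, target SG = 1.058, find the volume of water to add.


V_water = V·((SG_curr − 1)/(SG_target − 1) − 1)
V_water = 21.4·((1.073 − 1)/(1.058 − 1) − 1)

5.5345 L


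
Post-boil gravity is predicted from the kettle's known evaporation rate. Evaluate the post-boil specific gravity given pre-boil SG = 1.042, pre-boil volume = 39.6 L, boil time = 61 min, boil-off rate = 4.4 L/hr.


V_post = V_pre − rate·(t/60);  SG_post = 1 + (SG_pre−1)·V_pre/V_post
V_post = 39.6 − 4.4·(61/60) = 35.1267
SG_post = 1 + (1.042 − 1)·39.6/35.1267

1.0473


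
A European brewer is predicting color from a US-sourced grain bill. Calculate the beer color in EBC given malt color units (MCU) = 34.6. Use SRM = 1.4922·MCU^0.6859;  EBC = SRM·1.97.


SRM = 1.4922·34.6^0.6859 = 16.9621
EBC = 16.9621·1.97

33.4153 EBC


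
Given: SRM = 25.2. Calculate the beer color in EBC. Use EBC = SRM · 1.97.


EBC = 25.2 · 1.97

49.6440 EBC


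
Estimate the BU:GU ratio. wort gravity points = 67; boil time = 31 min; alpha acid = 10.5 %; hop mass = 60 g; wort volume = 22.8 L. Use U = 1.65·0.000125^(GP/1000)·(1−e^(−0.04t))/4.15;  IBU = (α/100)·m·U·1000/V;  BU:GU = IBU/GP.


U = 1.65·0.000125^(67/1000)·(1−e^(−0.04·31))/4.15 = 0.1547
IBU = (10.5/100)·60·0.1547·1000/22.8 = 42.7533
BU:GU = 42.7533/67

0.6381


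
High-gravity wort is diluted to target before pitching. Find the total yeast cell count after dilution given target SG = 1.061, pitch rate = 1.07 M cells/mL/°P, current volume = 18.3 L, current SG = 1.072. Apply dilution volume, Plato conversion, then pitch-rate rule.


V_w = V·((SG_c−1)/(SG_t−1)−1);  °P = 259 − 259/SG_t;  cells = rate·(V+V_w)·°P
V_w = 18.3·((1.072−1)/(1.061−1)−1) = 3.3000
V_final = 18.3 + 3.3000 = 21.6000
°P = 259 − 259/1.061 = 14.8907
cells = 1.07·21.6000·14.8907

344.1531 billion cells


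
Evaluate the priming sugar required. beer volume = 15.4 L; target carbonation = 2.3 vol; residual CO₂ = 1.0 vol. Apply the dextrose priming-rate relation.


sugar = (target − residual)·4.0·V
sugar = (2.3 − 1.0)·4.0·15.4

80.0800 g


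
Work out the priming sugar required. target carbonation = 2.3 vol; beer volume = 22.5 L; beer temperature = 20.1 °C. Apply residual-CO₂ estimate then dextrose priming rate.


residual = 14.695·(0.01821 + 0.09011·e^(−0.04·T));  sugar = (target − residual)·4.0·V
residual = 14.695·(0.01821 + 0.09011·e^(−0.04·20.1)) = 0.8602
sugar = (2.3 − 0.8602)·4.0·22.5

129.5814 g


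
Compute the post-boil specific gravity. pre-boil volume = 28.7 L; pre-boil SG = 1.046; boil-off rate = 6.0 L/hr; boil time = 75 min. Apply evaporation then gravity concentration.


V_post = V_pre − rate·(t/60);  SG_post = 1 + (SG_pre−1)·V_pre/V_post
V_post = 28.7 − 6.0·(75/60) = 21.2000
SG_post = 1 + (1.046 − 1)·28.7/21.2000

1.0623


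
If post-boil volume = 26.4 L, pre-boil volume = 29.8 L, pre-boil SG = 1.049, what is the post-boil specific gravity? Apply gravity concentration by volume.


SG_post = 1 + (SG_pre − 1)·V_pre/V_post
pts_pre = (1.049 − 1)·1000 = 49.0000
pts_post = 49.0000·29.8/26.4 = 55.3106
SG_post = 1 + 55.3106/1000

1.0553


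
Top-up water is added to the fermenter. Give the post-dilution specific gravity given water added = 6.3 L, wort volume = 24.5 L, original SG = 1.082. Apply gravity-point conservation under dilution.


SG_new = 1 + (SG_old − 1)·V_old/(V_old + V_water)
pts = (1.082 − 1)·1000·24.5/(24.5 + 6.3) = 65.2273
SG_new = 1 + 65.2273/1000

1.0652


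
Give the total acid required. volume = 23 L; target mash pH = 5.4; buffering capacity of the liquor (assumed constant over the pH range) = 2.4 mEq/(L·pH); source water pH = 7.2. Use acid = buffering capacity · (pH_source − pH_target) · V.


acid = 2.4 · (7.2 − 5.4) · 23

99.3600 mEq


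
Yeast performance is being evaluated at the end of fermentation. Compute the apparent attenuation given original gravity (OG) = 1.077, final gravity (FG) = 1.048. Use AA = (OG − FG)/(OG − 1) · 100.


AA = (1.077 − 1.048)/(1.077 − 1) · 100

37.6623 %


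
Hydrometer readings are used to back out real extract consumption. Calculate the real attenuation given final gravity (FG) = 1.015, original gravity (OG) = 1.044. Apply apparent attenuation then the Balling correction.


AA = (OG−FG)/(OG−1)·100;  RA = AA·0.8192
AA = (1.044 − 1.015)/(1.044 − 1)·100 = 65.9091
RA = 65.9091·0.8192

53.9927 %


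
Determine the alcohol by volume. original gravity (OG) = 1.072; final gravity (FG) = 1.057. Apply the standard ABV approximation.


ABV = (OG − FG) · 131.25
ABV = (1.072 − 1.057) · 131.25

1.9688 % ABV


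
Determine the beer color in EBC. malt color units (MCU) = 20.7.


SRM = 1.4922·MCU^0.6859;  EBC = SRM·1.97
SRM = 1.4922·20.7^0.6859 = 11.9248
EBC = 11.9248·1.97

23.4919 EBC


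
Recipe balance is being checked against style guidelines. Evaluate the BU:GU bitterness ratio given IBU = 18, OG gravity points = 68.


BU:GU = IBU / OG_points
BU:GU = 18 / 68

0.2647


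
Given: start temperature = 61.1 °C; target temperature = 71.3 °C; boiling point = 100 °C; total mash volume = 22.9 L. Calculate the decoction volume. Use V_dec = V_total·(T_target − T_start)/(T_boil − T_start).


V_dec = 22.9·(71.3 − 61.1)/(100 − 61.1)

6.0046 L


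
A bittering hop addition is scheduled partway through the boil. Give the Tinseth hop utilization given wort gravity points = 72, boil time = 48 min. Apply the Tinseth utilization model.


U = 1.65·0.000125^(GP/1000) · (1 − e^(−0.04·t))/4.15
bigness = 1.65·0.000125^(72/1000) = 0.8639
boil_factor = (1 − e^(−0.04·48))/4.15 = 0.2056
U = 0.8639 · 0.2056

0.1776


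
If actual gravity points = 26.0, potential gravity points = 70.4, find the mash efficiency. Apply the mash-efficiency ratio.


efficiency = actual / potential × 100
efficiency = 26.0 / 70.4 × 100

36.9318 %


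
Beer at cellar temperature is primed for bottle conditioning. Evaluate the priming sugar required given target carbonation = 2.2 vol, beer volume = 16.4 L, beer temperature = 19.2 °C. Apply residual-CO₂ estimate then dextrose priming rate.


residual = 14.695·(0.01821 + 0.09011·e^(−0.04·T));  sugar = (target − residual)·4.0·V
residual = 14.695·(0.01821 + 0.09011·e^(−0.04·19.2)) = 0.8819
sugar = (2.2 − 0.8819)·4.0·16.4

86.4654 g


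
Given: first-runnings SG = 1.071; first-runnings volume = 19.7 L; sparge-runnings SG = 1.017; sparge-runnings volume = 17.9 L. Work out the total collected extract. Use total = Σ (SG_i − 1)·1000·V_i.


first = (1.071 − 1)·1000·19.7 = 1398.7000
sparge = (1.017 − 1)·1000·17.9 = 304.3000
total = 1398.7000 + 304.3000

1703.0000 gravity·L


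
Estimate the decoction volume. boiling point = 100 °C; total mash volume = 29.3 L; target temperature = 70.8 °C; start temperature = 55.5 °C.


V_dec = V_total·(T_target − T_start)/(T_boil − T_start)
V_dec = 29.3·(70.8 − 55.5)/(100 − 55.5)

10.0739 L


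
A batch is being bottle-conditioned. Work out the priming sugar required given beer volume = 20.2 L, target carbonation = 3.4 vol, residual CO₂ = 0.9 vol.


sugar = (target − residual)·4.0·V
sugar = (3.4 − 0.9)·4.0·20.2

202.0000 g


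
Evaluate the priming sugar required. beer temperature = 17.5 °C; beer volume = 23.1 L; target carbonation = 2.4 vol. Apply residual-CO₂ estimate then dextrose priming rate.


residual = 14.695·(0.01821 + 0.09011·e^(−0.04·T));  sugar = (target − residual)·4.0·V
residual = 14.695·(0.01821 + 0.09011·e^(−0.04·17.5)) = 0.9252
sugar = (2.4 − 0.9252)·4.0·23.1

136.2754 g


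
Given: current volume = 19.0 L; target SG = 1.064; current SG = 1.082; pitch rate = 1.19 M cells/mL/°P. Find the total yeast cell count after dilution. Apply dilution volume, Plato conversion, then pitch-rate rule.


V_w = V·((SG_c−1)/(SG_t−1)−1);  °P = 259 − 259/SG_t;  cells = rate·(V+V_w)·°P
V_w = 19.0·((1.082−1)/(1.064−1)−1) = 5.3438
V_final = 19.0 + 5.3438 = 24.3438
°P = 259 − 259/1.064 = 15.5789
cells = 1.19·24.3438·15.5789

451.3075 billion cells


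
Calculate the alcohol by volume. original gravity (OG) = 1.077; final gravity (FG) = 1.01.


ABV = (OG − FG) · 131.25
ABV = (1.077 − 1.01) · 131.25

8.7937 % ABV


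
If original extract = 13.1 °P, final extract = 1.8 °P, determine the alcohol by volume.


SG = 259/(259 − P);  ABV = (OG − FG)·131.25
OG = 259/(259 − 13.1) = 1.0533
FG = 259/(259 − 1.8) = 1.0070
ABV = (1.0533 − 1.0070)·131.25

6.0736 % ABV


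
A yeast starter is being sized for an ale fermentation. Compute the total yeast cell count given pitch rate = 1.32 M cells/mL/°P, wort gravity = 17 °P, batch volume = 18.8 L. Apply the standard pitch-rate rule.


cells (billions) = rate · V_L · °P
cells = 1.32 · 18.8 · 17

421.8720 billion cells


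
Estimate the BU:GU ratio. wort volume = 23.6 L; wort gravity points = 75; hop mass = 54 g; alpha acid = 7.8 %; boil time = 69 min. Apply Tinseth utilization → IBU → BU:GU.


U = 1.65·0.000125^(GP/1000)·(1−e^(−0.04t))/4.15;  IBU = (α/100)·m·U·1000/V;  BU:GU = IBU/GP
U = 1.65·0.000125^(75/1000)·(1−e^(−0.04·69))/4.15 = 0.1898
IBU = (7.8/100)·54·0.1898·1000/23.6 = 33.8754
BU:GU = 33.8754/75

0.4517


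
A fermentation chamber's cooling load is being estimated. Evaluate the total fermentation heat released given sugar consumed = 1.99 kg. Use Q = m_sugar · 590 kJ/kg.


Q = 1.99 · 590

1174.1000 kJ


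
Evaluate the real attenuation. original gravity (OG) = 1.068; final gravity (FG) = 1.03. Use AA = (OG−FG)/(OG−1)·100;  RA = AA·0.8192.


AA = (1.068 − 1.03)/(1.068 − 1)·100 = 55.8824
RA = 55.8824·0.8192

45.7788 %


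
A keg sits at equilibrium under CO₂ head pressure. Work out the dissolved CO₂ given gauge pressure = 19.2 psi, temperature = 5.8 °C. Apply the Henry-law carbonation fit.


vols = (P + 14.695)·(0.01821 + 0.09011·e^(−0.04·T))
vols = (19.2 + 14.695)·(0.01821 + 0.09011·e^(−0.04·5.8))

3.0391 volumes


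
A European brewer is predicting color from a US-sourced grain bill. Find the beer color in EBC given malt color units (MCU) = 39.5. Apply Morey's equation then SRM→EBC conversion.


SRM = 1.4922·MCU^0.6859;  EBC = SRM·1.97
SRM = 1.4922·39.5^0.6859 = 18.5752
EBC = 18.5752·1.97

36.5931 EBC


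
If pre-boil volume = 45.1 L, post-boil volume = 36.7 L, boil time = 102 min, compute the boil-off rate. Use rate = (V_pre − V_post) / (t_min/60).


rate = (45.1 − 36.7) / (102/60)

4.9412 L/hr


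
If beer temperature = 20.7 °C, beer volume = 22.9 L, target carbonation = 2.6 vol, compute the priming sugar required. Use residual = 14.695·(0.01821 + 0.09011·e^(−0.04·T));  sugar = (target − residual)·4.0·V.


residual = 14.695·(0.01821 + 0.09011·e^(−0.04·20.7)) = 0.8462
sugar = (2.6 − 0.8462)·4.0·22.9

160.6523 g


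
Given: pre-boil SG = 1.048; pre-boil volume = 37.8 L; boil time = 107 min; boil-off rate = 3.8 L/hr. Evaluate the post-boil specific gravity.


V_post = V_pre − rate·(t/60);  SG_post = 1 + (SG_pre−1)·V_pre/V_post
V_post = 37.8 − 3.8·(107/60) = 31.0233
SG_post = 1 + (1.048 − 1)·37.8/31.0233

1.0585


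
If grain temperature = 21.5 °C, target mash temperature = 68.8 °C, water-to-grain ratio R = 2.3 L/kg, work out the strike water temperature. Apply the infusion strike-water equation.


T_strike = (0.41/R)·(T_mash − T_grain) + T_mash
T_strike = (0.41/2.3)·(68.8 − 21.5) + 68.8

77.2317 °C


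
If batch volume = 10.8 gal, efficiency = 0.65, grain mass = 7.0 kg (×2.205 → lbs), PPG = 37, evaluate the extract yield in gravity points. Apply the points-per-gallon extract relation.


points = lbs × PPG × eff / vol
lbs = 7.0 × 2.205 = 15.4350
points = 15.4350 × 37 × 0.65 / 10.8

34.3715 points


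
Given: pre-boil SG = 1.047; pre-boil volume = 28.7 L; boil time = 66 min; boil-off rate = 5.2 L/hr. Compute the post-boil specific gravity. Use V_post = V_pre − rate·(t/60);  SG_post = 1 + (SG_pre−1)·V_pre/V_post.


V_post = 28.7 − 5.2·(66/60) = 22.9800
SG_post = 1 + (1.047 − 1)·28.7/22.9800

1.0587


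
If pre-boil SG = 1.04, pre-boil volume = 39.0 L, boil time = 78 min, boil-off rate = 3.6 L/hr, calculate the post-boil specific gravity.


V_post = V_pre − rate·(t/60);  SG_post = 1 + (SG_pre−1)·V_pre/V_post
V_post = 39.0 − 3.6·(78/60) = 34.3200
SG_post = 1 + (1.04 − 1)·39.0/34.3200

1.0455


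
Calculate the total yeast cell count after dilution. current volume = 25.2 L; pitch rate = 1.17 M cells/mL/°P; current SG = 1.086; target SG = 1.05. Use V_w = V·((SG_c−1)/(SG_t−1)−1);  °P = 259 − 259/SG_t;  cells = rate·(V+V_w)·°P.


V_w = 25.2·((1.086−1)/(1.05−1)−1) = 18.1440
V_final = 25.2 + 18.1440 = 43.3440
°P = 259 − 259/1.05 = 12.3333
cells = 1.17·43.3440·12.3333

625.4539 billion cells


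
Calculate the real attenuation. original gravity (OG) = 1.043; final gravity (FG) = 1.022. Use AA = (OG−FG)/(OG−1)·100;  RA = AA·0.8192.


AA = (1.043 − 1.022)/(1.043 − 1)·100 = 48.8372
RA = 48.8372·0.8192

40.0074 %


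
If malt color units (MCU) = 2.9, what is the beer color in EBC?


SRM = 1.4922·MCU^0.6859;  EBC = SRM·1.97
SRM = 1.4922·2.9^0.6859 = 3.0973
EBC = 3.0973·1.97

6.1017 EBC


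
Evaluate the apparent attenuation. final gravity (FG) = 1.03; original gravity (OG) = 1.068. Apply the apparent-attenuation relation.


AA = (OG − FG)/(OG − 1) · 100
AA = (1.068 − 1.03)/(1.068 − 1) · 100

55.8824 %


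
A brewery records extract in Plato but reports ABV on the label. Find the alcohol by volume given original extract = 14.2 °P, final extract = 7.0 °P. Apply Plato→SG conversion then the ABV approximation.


SG = 259/(259 − P);  ABV = (OG − FG)·131.25
OG = 259/(259 − 14.2) = 1.0580
FG = 259/(259 − 7.0) = 1.0278
ABV = (1.0580 − 1.0278)·131.25

3.9675 % ABV


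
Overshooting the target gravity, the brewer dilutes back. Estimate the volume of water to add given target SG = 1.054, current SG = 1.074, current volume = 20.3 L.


V_water = V·((SG_curr − 1)/(SG_target − 1) − 1)
V_water = 20.3·((1.074 − 1)/(1.054 − 1) − 1)

7.5185 L


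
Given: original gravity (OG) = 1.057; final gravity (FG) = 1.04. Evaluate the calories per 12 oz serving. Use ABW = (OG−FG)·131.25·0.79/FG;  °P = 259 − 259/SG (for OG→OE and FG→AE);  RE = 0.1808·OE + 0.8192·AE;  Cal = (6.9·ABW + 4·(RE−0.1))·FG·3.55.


ABW = (1.057 − 1.04)·131.25·0.79/1.04 = 1.6949
OE = 259 − 259/1.057 = 13.9669 °P
AE = 259 − 259/1.04 = 9.9615 °P
RE = 0.1808·13.9669 + 0.8192·9.9615 = 10.6857 °P
Cal = (6.9·1.6949 + 4·(10.6857−0.1))·1.04·3.55

199.5067 kcal


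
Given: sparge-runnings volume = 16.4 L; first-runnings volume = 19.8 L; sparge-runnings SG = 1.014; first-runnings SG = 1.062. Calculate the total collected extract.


total = Σ (SG_i − 1)·1000·V_i
first = (1.062 − 1)·1000·19.8 = 1227.6000
sparge = (1.014 − 1)·1000·16.4 = 229.6000
total = 1227.6000 + 229.6000

1457.2000 gravity·L


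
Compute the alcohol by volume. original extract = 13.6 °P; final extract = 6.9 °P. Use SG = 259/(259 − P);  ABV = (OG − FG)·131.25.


OG = 259/(259 − 13.6) = 1.0554
FG = 259/(259 − 6.9) = 1.0274
ABV = (1.0554 − 1.0274)·131.25

3.6815 % ABV


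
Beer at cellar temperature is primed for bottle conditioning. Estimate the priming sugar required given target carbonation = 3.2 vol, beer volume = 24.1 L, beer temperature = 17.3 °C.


residual = 14.695·(0.01821 + 0.09011·e^(−0.04·T));  sugar = (target − residual)·4.0·V
residual = 14.695·(0.01821 + 0.09011·e^(−0.04·17.3)) = 0.9304
sugar = (3.2 − 0.9304)·4.0·24.1

218.7857 g


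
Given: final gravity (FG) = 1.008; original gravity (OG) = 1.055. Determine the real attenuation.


AA = (OG−FG)/(OG−1)·100;  RA = AA·0.8192
AA = (1.055 − 1.008)/(1.055 − 1)·100 = 85.4545
RA = 85.4545·0.8192

70.0044 %


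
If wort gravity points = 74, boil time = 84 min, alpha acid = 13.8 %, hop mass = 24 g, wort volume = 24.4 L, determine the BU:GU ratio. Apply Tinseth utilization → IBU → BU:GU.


U = 1.65·0.000125^(GP/1000)·(1−e^(−0.04t))/4.15;  IBU = (α/100)·m·U·1000/V;  BU:GU = IBU/GP
U = 1.65·0.000125^(74/1000)·(1−e^(−0.04·84))/4.15 = 0.1974
IBU = (13.8/100)·24·0.1974·1000/24.4 = 26.7889
BU:GU = 26.7889/74

0.3620
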